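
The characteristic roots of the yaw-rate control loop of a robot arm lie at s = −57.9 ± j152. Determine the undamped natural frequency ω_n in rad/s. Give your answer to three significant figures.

ω_n ≈ 163 rad/s

The poles are at −σ ± jω_d with σ = 57.9 and ω_d = 152, so ω_n = √(σ²+ω_d²) = 163 rad/s and ζ = σ/ω_n = 0.356.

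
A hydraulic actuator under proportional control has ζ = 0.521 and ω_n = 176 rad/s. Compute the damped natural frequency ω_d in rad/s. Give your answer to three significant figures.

ω_d = ω_n√(1−ζ²) = 176·√0.729 = 150 rad/s.

ω_d ≈ 150 rad/s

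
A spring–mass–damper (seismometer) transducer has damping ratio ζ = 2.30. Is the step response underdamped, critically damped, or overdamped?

Since ζ = 2.30 > 1, the system is overdamped.

overdamped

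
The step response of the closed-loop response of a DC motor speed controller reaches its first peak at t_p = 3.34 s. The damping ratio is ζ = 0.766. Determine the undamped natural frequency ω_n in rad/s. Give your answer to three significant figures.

Peak time t_p = π/ω_d, so ω_d = π/t_p = π/3.34 = 0.941 rad/s.
ω_n = ω_d/√(1−ζ²) = 0.941/√0.413 = 1.46 rad/s.

ω_n ≈ 1.46 rad/s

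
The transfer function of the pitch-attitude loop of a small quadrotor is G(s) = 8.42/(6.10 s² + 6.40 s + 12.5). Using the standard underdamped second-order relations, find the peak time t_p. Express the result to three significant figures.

Dividing through by 6.10: denominator becomes s² + 1.049 s + 2.049.
So ω_n = √2.049 = 1.43 rad/s and ζ = 1.049/(2·1.43) = 0.366.
The damped frequency ω_d = ω_n√(1−ζ²) = 1.33 rad/s. t_p = π/ω_d = 2.36 s.

t_p ≈ 2.36 s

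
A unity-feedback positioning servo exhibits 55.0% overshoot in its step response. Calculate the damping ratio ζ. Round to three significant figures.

ζ ≈ 0.187

Inverting the overshoot relation: ζ = |ln 0.550|/√(π² + ln²0.550) = 0.187.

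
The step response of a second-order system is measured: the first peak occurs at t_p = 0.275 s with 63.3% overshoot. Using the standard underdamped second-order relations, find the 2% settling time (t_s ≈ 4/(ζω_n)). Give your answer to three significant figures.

t_s ≈ 2.41 s

The overshoot fixes ζ = −ln(OS)/√(π²+ln²(OS)) = 0.144.
t_p = π/ω_d ⇒ ω_d = 11.4 rad/s; then ω_n = ω_d/√(1−ζ²) = 11.5 rad/s.
t_s ≈ 4/(ζω_n) = 4/(0.144·11.5) = 2.41 s.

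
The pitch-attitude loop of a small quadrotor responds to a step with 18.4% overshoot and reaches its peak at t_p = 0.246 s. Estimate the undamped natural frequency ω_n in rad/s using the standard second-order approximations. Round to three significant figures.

ω_n ≈ 14.5 rad/s

ζ from %OS: ζ = |ln 0.184|/√(π²+ln²0.184) = 0.474.
From t_p = π/ω_d, ω_d = π/0.246 = 12.8 rad/s, so ω_n = ω_d/√(1−ζ²) = 14.5 rad/s.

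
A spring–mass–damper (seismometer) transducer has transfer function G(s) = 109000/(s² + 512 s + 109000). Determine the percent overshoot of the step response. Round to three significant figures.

Matching coefficients with s² + 2ζω_n s + ω_n² gives ω_n² = 109000 ⇒ ω_n = 330 rad/s, and ζ = 512/(2ω_n) = 0.775.
Overshoot: exp(−π·0.775/√(1−0.775²)) = 0.0211, i.e. 2.11%.

%OS ≈ 2.11%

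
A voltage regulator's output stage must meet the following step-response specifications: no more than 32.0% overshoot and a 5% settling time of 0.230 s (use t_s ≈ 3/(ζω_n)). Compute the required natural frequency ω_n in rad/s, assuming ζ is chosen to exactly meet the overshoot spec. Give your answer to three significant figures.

Inverting the overshoot relation: ζ = |ln 0.320|/√(π² + ln²0.320) = 0.341.
Then ω_n = 3/(ζ t_s) = 3/(0.341 × 0.230) = 38.3 rad/s.

ω_n ≈ 38.3 rad/s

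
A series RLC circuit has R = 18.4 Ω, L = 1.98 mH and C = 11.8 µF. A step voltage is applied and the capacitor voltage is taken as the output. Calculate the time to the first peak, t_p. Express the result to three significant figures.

For a series RLC circuit (capacitor voltage as output), ω_n = 1/√(LC) = 1/√(1.98 mH · 11.8 µF) = 6540 rad/s.
ζ = (R/2)·√(C/L) = (18.4/2)·√(11.8 µF/1.98 mH) = 0.710.
The damped frequency ω_d = ω_n√(1−ζ²) = 4610 rad/s. t_p = π/ω_d = 0.000682 s.

t_p ≈ 0.000682 s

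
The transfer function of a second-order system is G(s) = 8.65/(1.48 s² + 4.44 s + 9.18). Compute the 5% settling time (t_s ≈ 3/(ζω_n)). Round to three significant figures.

Dividing through by 1.48: denominator becomes s² + 3.000 s + 6.203.
So ω_n = √6.203 = 2.49 rad/s and ζ = 3.000/(2·2.49) = 0.602.
t_s ≈ 3/(ζω_n) = 2.00 s.

t_s ≈ 2.00 s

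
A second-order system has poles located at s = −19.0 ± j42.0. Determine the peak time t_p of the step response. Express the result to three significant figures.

t_p = π/ω_d with ω_d = 42.0 (the imaginary part), so t_p = 0.0748 s.

t_p ≈ 0.0748 s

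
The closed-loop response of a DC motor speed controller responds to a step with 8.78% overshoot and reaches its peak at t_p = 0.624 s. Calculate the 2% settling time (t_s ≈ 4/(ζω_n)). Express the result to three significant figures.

The overshoot fixes ζ = −ln(OS)/√(π²+ln²(OS)) = 0.612.
t_p = π/ω_d ⇒ ω_d = 5.03 rad/s; then ω_n = ω_d/√(1−ζ²) = 6.37 rad/s.
t_s ≈ 4/(ζω_n) = 4/(0.612·6.37) = 1.03 s.

t_s ≈ 1.03 s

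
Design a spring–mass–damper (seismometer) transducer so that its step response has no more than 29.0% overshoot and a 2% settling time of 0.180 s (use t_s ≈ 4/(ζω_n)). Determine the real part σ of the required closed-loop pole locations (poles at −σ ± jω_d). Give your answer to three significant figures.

σ ≈ 22.2

The settling-time spec alone fixes σ = ζω_n = 4/t_s = 4/0.180 = 22.2.
(Overshoot then fixes ζ = 0.367 and hence ω_d = σ·√(1−ζ²)/ζ = 56.4 rad/s.)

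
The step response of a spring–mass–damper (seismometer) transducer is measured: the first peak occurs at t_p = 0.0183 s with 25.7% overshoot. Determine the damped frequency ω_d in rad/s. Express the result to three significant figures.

ω_d ≈ 172 rad/s

t_p = π/ω_d, so ω_d = π/0.0183 = 172 rad/s.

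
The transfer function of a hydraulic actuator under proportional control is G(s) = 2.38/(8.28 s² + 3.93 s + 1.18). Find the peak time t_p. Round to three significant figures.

t_p ≈ 10.7 s

Dividing through by 8.28: denominator becomes s² + 0.4746 s + 0.1425.
So ω_n = √0.1425 = 0.378 rad/s and ζ = 0.4746/(2·0.378) = 0.629.
ω_d = 0.378·√(1 − 0.629²) = 0.294 rad/s. t_p = π/ω_d = 10.7 s.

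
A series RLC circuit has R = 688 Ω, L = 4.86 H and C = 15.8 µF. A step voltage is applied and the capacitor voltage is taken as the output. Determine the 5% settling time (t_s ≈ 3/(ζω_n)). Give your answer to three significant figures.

For a series RLC circuit (capacitor voltage as output), ω_n = 1/√(LC) = 1/√(4.86 H · 15.8 µF) = 114 rad/s.
ζ = (R/2)·√(C/L) = (688/2)·√(15.8 µF/4.86 H) = 0.620.
t_s ≈ 3/(ζω_n) = 0.0424 s.

t_s ≈ 0.0424 s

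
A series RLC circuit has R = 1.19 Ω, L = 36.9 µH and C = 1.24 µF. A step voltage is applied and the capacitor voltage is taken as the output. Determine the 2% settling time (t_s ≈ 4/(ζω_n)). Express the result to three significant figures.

t_s ≈ 0.000248 s

For a series RLC circuit (capacitor voltage as output), ω_n = 1/√(LC) = 1/√(36.9 µH · 1.24 µF) = 148000 rad/s.
ζ = (R/2)·√(C/L) = (1.19/2)·√(1.24 µF/36.9 µH) = 0.109.
t_s ≈ 4/(ζω_n) = 0.000248 s.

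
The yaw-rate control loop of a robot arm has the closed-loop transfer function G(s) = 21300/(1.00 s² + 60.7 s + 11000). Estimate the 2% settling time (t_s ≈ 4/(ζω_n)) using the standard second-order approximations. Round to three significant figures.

t_s ≈ 0.132 s

Dividing through by 1.00: denominator becomes s² + 60.70 s + 11000.
So ω_n = √11000 = 105 rad/s and ζ = 60.70/(2·105) = 0.289.
t_s ≈ 4/(ζω_n) = 0.132 s.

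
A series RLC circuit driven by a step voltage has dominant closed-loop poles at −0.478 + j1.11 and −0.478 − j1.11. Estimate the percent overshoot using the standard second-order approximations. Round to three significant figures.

|pole| = ω_n = √(0.478² + 1.11²) = 1.21 rad/s; ζ = cos θ = σ/ω_n = 0.396.
Overshoot: exp(−π·0.396/√(1−0.396²)) = 0.258, i.e. 25.8%.

%OS ≈ 25.8%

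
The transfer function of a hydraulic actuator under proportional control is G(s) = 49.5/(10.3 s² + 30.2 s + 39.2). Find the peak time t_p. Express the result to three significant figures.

t_p ≈ 2.44 s

Dividing through by 10.3: denominator becomes s² + 2.932 s + 3.806.
So ω_n = √3.806 = 1.95 rad/s and ζ = 2.932/(2·1.95) = 0.751.
ω_d = ω_n√(1−ζ²) = 1.29 rad/s. t_p = π/ω_d = 2.44 s.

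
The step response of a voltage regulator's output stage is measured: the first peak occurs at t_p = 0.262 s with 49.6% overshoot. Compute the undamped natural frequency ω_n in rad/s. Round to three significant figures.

ω_n ≈ 12.3 rad/s

The overshoot fixes ζ = −ln(OS)/√(π²+ln²(OS)) = 0.218.
From t_p = π/ω_d, ω_d = π/0.262 = 12.0 rad/s, so ω_n = ω_d/√(1−ζ²) = 12.3 rad/s.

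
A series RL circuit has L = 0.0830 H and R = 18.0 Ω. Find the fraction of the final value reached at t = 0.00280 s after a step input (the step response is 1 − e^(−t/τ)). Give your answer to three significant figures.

τ = L/R = 0.0830/18.0 = 0.00461 s.
y(t)/y_∞ = 1 − e^(−t/τ) = 1 − e^(−0.00280/0.00461) = 1 − e^(−0.607) = 0.455.

y/y_∞ ≈ 0.455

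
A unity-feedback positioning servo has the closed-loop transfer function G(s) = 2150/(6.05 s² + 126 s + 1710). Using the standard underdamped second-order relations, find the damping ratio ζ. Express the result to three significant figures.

Dividing through by 6.05: denominator becomes s² + 20.83 s + 282.6.
So ω_n = √282.6 = 16.8 rad/s and ζ = 20.83/(2·16.8) = 0.619.

ζ ≈ 0.619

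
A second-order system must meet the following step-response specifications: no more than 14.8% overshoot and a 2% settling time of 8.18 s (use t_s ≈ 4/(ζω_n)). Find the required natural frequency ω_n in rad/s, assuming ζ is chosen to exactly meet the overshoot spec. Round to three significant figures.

Inverting the overshoot relation: ζ = |ln 0.148|/√(π² + ln²0.148) = 0.520.
From t_s ≈ 4/(ζω_n): ω_n = 4/(ζ·t_s) = 4/(0.520·8.18) = 0.941 rad/s.

ω_n ≈ 0.941 rad/s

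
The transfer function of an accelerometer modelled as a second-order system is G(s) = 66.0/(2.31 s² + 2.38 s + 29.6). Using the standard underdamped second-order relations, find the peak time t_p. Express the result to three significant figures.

Dividing through by 2.31: denominator becomes s² + 1.030 s + 12.81.
So ω_n = √12.81 = 3.58 rad/s and ζ = 1.030/(2·3.58) = 0.144.
ω_d = ω_n√(1−ζ²) = 3.54 rad/s. t_p = π/ω_d = 0.887 s.

t_p ≈ 0.887 s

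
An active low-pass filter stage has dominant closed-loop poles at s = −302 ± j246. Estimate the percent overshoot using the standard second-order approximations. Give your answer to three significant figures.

|pole| = ω_n = √(302² + 246²) = 390 rad/s; ζ = cos θ = σ/ω_n = 0.775.
%OS = 100 e^{−πζ/√(1−ζ²)} with ζ = 0.775 gives 2.11%.

%OS ≈ 2.11%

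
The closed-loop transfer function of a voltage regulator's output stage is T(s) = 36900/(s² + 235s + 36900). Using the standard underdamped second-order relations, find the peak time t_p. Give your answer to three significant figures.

t_p ≈ 0.0207 s

Comparing the denominator to s² + 2ζω_n s + ω_n²: ω_n = √36900 = 192 rad/s, and 2ζω_n = 235 so ζ = 235/(2·192) = 0.612.
ω_d = 192·√(1 − 0.612²) = 152 rad/s. Then t_p = π/ω_d = 0.0207 s.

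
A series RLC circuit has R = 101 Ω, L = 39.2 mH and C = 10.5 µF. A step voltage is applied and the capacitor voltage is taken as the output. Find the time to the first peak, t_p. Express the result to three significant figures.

t_p ≈ 0.00358 s

For a series RLC circuit (capacitor voltage as output), ω_n = 1/√(LC) = 1/√(39.2 mH · 10.5 µF) = 1560 rad/s.
ζ = (R/2)·√(C/L) = (101/2)·√(10.5 µF/39.2 mH) = 0.827.
The damped frequency ω_d = ω_n√(1−ζ²) = 877 rad/s. t_p = π/ω_d = 0.00358 s.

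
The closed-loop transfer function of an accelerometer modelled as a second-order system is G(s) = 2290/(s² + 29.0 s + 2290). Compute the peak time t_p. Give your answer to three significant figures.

t_p ≈ 0.0689 s

Comparing the denominator to s² + 2ζω_n s + ω_n²: ω_n = √2290 = 47.9 rad/s, and 2ζω_n = 29.0 so ζ = 29.0/(2·47.9) = 0.303.
The damped frequency ω_d = ω_n√(1−ζ²) = 45.6 rad/s. Then t_p = π/ω_d = 0.0689 s.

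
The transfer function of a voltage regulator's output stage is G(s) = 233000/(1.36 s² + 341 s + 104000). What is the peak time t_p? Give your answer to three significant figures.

Dividing through by 1.36: denominator becomes s² + 250.7 s + 76470.
So ω_n = √76470 = 277 rad/s and ζ = 250.7/(2·277) = 0.453.
ω_d = ω_n√(1−ζ²) = 246 rad/s. t_p = π/ω_d = 0.0127 s.

t_p ≈ 0.0127 s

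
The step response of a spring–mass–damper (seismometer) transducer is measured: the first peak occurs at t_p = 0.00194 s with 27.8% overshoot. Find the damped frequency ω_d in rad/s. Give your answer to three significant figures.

ω_d ≈ 1620 rad/s

t_p = π/ω_d, so ω_d = π/0.00194 = 1620 rad/s.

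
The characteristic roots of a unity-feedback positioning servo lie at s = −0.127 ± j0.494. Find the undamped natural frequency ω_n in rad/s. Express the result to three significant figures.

The poles are at −σ ± jω_d with σ = 0.127 and ω_d = 0.494, so ω_n = √(σ²+ω_d²) = 0.510 rad/s and ζ = σ/ω_n = 0.249.

ω_n ≈ 0.510 rad/s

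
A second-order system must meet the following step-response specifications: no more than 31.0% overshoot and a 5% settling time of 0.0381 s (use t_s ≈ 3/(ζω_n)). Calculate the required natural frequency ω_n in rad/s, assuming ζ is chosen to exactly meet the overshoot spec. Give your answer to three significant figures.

ω_n ≈ 225 rad/s

Inverting the overshoot relation: ζ = |ln 0.310|/√(π² + ln²0.310) = 0.349.
From t_s ≈ 3/(ζω_n): ω_n = 3/(ζ·t_s) = 3/(0.349·0.0381) = 225 rad/s.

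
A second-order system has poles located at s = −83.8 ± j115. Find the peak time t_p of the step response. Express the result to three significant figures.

t_p ≈ 0.0273 s

t_p = π/ω_d with ω_d = 115 (the imaginary part), so t_p = 0.0273 s.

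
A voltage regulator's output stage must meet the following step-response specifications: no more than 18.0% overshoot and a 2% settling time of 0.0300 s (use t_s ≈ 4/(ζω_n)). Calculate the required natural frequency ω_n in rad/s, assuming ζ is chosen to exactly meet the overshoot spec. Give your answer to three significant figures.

ω_n ≈ 278 rad/s

Inverting the overshoot relation: ζ = |ln 0.180|/√(π² + ln²0.180) = 0.479.
From t_s ≈ 4/(ζω_n): ω_n = 4/(ζ·t_s) = 4/(0.479·0.0300) = 278 rad/s.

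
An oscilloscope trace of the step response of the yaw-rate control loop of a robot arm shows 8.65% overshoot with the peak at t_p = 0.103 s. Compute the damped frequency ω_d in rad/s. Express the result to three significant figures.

ω_d ≈ 30.5 rad/s

t_p = π/ω_d, so ω_d = π/0.103 = 30.5 rad/s.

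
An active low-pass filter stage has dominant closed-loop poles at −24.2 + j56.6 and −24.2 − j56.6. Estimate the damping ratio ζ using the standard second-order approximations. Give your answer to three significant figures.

|pole| = ω_n = √(24.2² + 56.6²) = 61.6 rad/s; ζ = cos θ = σ/ω_n = 0.393.

ζ ≈ 0.393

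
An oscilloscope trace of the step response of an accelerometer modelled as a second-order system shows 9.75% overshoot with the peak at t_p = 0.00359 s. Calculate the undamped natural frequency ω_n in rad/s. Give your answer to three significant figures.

ζ from %OS: ζ = |ln 0.0975|/√(π²+ln²0.0975) = 0.595.
From t_p = π/ω_d, ω_d = π/0.00359 = 875 rad/s, so ω_n = ω_d/√(1−ζ²) = 1090 rad/s.

ω_n ≈ 1090 rad/s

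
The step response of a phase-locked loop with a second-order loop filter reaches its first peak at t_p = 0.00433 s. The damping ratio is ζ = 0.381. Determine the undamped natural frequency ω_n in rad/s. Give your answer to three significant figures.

Peak time t_p = π/ω_d, so ω_d = π/t_p = π/0.00433 = 726 rad/s.
ω_n = ω_d/√(1−ζ²) = 726/√0.855 = 785 rad/s.

ω_n ≈ 785 rad/s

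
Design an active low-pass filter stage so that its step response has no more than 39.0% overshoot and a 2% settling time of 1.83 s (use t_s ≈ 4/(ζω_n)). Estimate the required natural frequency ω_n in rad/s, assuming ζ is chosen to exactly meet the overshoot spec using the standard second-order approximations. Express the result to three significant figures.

ω_n ≈ 7.61 rad/s

Inverting the overshoot relation: ζ = |ln 0.390|/√(π² + ln²0.390) = 0.287.
From t_s ≈ 4/(ζω_n): ω_n = 4/(ζ·t_s) = 4/(0.287·1.83) = 7.61 rad/s.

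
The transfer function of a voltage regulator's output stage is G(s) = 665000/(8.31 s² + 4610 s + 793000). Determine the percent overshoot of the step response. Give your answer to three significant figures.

Dividing through by 8.31: denominator becomes s² + 554.8 s + 95430.
So ω_n = √95430 = 309 rad/s and ζ = 554.8/(2·309) = 0.898.
%OS = 100 e^{−πζ/√(1−ζ²)} with ζ = 0.898 gives 0.165%.

%OS ≈ 0.165%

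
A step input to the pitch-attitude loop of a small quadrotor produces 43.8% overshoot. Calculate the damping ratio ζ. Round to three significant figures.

Inverting the overshoot relation: ζ = |ln 0.438|/√(π² + ln²0.438) = 0.254.

ζ ≈ 0.254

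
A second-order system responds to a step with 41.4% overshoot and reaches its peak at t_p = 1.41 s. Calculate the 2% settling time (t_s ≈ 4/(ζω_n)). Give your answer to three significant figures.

t_s ≈ 6.40 s

The overshoot fixes ζ = −ln(OS)/√(π²+ln²(OS)) = 0.270.
From t_p = π/ω_d, ω_d = π/1.41 = 2.23 rad/s, so ω_n = ω_d/√(1−ζ²) = 2.31 rad/s.
t_s ≈ 4/(ζω_n) = 4/(0.270·2.31) = 6.40 s.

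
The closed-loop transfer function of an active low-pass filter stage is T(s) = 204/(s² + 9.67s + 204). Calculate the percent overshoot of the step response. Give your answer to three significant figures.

Matching coefficients with s² + 2ζω_n s + ω_n² gives ω_n² = 204 ⇒ ω_n = 14.3 rad/s, and ζ = 9.67/(2ω_n) = 0.339.
%OS = 100·exp(−πζ/√(1−ζ²)) = 32.3%.

%OS ≈ 32.3%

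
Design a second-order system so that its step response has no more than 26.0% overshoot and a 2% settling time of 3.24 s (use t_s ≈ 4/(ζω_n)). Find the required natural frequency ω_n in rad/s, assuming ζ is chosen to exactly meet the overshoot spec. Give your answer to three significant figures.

From %OS = 100·exp(−πζ/√(1−ζ²)), invert to get ζ = −ln(OS)/√(π² + ln²(OS)) with OS = 0.260.
−ln 0.260 = 1.347, so ζ = 1.347/√(π² + 1.815) = 0.394.
Then ω_n = 4/(ζ t_s) = 4/(0.394 × 3.24) = 3.13 rad/s.

ω_n ≈ 3.13 rad/s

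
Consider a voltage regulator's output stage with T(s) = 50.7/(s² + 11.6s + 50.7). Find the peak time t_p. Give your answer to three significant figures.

t_p ≈ 0.761 s

ω_n = √50.7 = 7.12 rad/s; ζ = 11.6/(2·7.12) = 0.815.
ω_d = ω_n√(1−ζ²) = 4.13 rad/s. Then t_p = π/ω_d = 0.761 s.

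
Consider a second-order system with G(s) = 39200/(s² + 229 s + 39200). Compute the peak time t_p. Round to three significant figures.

Matching coefficients with s² + 2ζω_n s + ω_n² gives ω_n² = 39200 ⇒ ω_n = 198 rad/s, and ζ = 229/(2ω_n) = 0.578.
The damped frequency ω_d = ω_n√(1−ζ²) = 162 rad/s. Then t_p = π/ω_d = 0.0194 s.

t_p ≈ 0.0194 s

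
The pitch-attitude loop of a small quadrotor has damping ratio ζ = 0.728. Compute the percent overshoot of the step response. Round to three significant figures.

For an underdamped second-order system, %OS = 100·exp(−πζ/√(1−ζ²)).
πζ/√(1−ζ²) = π·0.728/√(1−0.530) = 3.336, so %OS = 100·e^(−3.336) = 3.56%.

%OS ≈ 3.56%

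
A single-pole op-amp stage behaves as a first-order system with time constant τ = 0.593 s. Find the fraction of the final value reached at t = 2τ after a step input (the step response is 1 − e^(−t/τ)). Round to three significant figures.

y/y_∞ ≈ 0.865

y(t)/y_∞ = 1 − e^(−t/τ) = 1 − e^(−2) = 1 − e^(−2.00) = 0.865.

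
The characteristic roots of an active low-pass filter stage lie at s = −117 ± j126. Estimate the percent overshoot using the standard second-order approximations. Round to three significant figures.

%OS ≈ 5.41%

|pole| = ω_n = √(117² + 126²) = 172 rad/s; ζ = cos θ = σ/ω_n = 0.680.
Overshoot: exp(−π·0.680/√(1−0.680²)) = 0.0541, i.e. 5.41%.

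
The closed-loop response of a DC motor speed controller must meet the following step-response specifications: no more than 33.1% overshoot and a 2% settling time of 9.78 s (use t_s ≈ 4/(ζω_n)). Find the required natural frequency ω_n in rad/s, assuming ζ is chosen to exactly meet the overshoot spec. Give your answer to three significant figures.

ζ = −ln(OS)/√(π² + (ln OS)²). With OS = 0.331, ln OS = −1.106 and ζ = 1.106/3.330 = 0.332.
Then ω_n = 4/(ζ t_s) = 4/(0.332 × 9.78) = 1.23 rad/s.

ω_n ≈ 1.23 rad/s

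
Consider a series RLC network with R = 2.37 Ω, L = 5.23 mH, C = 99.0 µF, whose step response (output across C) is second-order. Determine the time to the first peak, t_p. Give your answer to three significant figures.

t_p ≈ 0.00229 s

For a series RLC circuit (capacitor voltage as output), ω_n = 1/√(LC) = 1/√(5.23 mH · 99.0 µF) = 1390 rad/s.
ζ = (R/2)·√(C/L) = (2.37/2)·√(99.0 µF/5.23 mH) = 0.163.
ω_d = 1390·√(1 − 0.163²) = 1370 rad/s. t_p = π/ω_d = 0.00229 s.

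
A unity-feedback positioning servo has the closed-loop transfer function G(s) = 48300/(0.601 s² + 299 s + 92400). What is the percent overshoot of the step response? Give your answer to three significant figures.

Dividing through by 0.601: denominator becomes s² + 497.5 s + 153700.
So ω_n = √153700 = 392 rad/s and ζ = 497.5/(2·392) = 0.634.
%OS = 100 e^{−πζ/√(1−ζ²)} with ζ = 0.634 gives 7.59%.

%OS ≈ 7.59%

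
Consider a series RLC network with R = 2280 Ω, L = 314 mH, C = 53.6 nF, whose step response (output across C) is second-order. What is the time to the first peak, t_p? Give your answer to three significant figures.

t_p ≈ 0.000462 s

For a series RLC circuit (capacitor voltage as output), ω_n = 1/√(LC) = 1/√(314 mH · 53.6 nF) = 7710 rad/s.
ζ = (R/2)·√(C/L) = (2280/2)·√(53.6 nF/314 mH) = 0.471.
ω_d = ω_n√(1−ζ²) = 6800 rad/s. t_p = π/ω_d = 0.000462 s.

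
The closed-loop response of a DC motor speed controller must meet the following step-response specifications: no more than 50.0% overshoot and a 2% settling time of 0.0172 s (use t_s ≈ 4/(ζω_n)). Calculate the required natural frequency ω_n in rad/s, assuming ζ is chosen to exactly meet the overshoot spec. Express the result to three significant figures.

From %OS = 100·exp(−πζ/√(1−ζ²)), invert to get ζ = −ln(OS)/√(π² + ln²(OS)) with OS = 0.500.
−ln 0.500 = 0.6931, so ζ = 0.6931/√(π² + 0.4805) = 0.215.
Then ω_n = 4/(ζ t_s) = 4/(0.215 × 0.0172) = 1080 rad/s.

ω_n ≈ 1080 rad/s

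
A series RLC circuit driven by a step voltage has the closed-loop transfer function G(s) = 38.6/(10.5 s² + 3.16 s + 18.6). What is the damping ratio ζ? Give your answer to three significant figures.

ζ ≈ 0.113

Dividing through by 10.5: denominator becomes s² + 0.3010 s + 1.771.
So ω_n = √1.771 = 1.33 rad/s and ζ = 0.3010/(2·1.33) = 0.113.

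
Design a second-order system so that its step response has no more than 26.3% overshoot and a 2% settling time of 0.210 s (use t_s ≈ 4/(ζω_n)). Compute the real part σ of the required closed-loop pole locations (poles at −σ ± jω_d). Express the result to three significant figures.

The settling-time spec alone fixes σ = ζω_n = 4/t_s = 4/0.210 = 19.0.
(Overshoot then fixes ζ = 0.391 and hence ω_d = σ·√(1−ζ²)/ζ = 44.8 rad/s.)

σ ≈ 19.0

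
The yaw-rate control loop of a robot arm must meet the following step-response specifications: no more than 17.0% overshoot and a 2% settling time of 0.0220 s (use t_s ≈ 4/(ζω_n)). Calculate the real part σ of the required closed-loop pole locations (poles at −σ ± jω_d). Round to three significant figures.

σ ≈ 182

The settling-time spec alone fixes σ = ζω_n = 4/t_s = 4/0.0220 = 182.
(Overshoot then fixes ζ = 0.491 and hence ω_d = σ·√(1−ζ²)/ζ = 322 rad/s.)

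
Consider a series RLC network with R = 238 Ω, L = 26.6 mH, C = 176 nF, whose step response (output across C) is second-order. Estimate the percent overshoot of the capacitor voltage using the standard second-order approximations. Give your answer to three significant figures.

%OS ≈ 36.4%

For a series RLC circuit (capacitor voltage as output), ω_n = 1/√(LC) = 1/√(26.6 mH · 176 nF) = 14600 rad/s.
ζ = (R/2)·√(C/L) = (238/2)·√(176 nF/26.6 mH) = 0.306.
%OS = 100 e^{−πζ/√(1−ζ²)} with ζ = 0.306 gives 36.4%.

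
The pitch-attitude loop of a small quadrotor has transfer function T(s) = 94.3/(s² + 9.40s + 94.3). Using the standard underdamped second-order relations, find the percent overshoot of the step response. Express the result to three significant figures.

%OS ≈ 17.6%

Matching coefficients with s² + 2ζω_n s + ω_n² gives ω_n² = 94.3 ⇒ ω_n = 9.71 rad/s, and ζ = 9.40/(2ω_n) = 0.484.
Overshoot: exp(−π·0.484/√(1−0.484²)) = 0.176, i.e. 17.6%.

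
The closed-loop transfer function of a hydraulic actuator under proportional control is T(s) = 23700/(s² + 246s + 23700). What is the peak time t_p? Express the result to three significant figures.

Matching coefficients with s² + 2ζω_n s + ω_n² gives ω_n² = 23700 ⇒ ω_n = 154 rad/s, and ζ = 246/(2ω_n) = 0.799.
ω_d = ω_n√(1−ζ²) = 92.6 rad/s. Then t_p = π/ω_d = 0.0339 s.

t_p ≈ 0.0339 s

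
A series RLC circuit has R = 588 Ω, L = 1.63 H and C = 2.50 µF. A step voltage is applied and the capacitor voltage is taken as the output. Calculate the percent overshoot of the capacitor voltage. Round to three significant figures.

For a series RLC circuit (capacitor voltage as output), ω_n = 1/√(LC) = 1/√(1.63 H · 2.50 µF) = 495 rad/s.
ζ = (R/2)·√(C/L) = (588/2)·√(2.50 µF/1.63 H) = 0.364.
%OS = 100·exp(−πζ/√(1−ζ²)) = 29.3%.

%OS ≈ 29.3%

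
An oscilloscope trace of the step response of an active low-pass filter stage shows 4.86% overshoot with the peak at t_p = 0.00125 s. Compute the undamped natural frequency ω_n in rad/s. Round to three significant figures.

From the overshoot, ζ = −ln(OS)/√(π²+ln²(OS)) = 0.694.
From t_p = π/ω_d, ω_d = π/0.00125 = 2510 rad/s, so ω_n = ω_d/√(1−ζ²) = 3490 rad/s.

ω_n ≈ 3490 rad/s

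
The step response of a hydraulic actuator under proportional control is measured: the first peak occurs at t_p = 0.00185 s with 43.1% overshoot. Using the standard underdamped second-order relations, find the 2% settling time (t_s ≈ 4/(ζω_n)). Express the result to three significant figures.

The overshoot fixes ζ = −ln(OS)/√(π²+ln²(OS)) = 0.259.
t_p = π/ω_d ⇒ ω_d = 1700 rad/s; then ω_n = ω_d/√(1−ζ²) = 1760 rad/s.
t_s ≈ 4/(ζω_n) = 4/(0.259·1760) = 0.00879 s.

t_s ≈ 0.00879 s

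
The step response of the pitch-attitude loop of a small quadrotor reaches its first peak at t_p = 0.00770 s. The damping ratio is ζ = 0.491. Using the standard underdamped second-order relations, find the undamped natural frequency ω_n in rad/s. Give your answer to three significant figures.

ω_n ≈ 468 rad/s

Peak time t_p = π/ω_d, so ω_d = π/t_p = π/0.00770 = 408 rad/s.
ω_n = ω_d/√(1−ζ²) = 408/√0.759 = 468 rad/s.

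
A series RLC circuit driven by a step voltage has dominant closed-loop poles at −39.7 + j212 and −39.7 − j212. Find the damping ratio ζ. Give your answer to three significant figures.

|pole| = ω_n = √(39.7² + 212²) = 216 rad/s; ζ = cos θ = σ/ω_n = 0.184.

ζ ≈ 0.184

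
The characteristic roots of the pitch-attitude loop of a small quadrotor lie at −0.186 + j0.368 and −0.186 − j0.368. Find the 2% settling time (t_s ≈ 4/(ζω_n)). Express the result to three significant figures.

t_s ≈ 21.5 s

For poles at −σ ± jω_d, ζω_n = σ = 0.186, so t_s ≈ 4/σ = 21.5 s.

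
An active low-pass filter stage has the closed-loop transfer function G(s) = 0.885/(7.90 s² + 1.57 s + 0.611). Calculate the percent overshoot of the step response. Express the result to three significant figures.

%OS ≈ 30.1%

Dividing through by 7.90: denominator becomes s² + 0.1987 s + 0.07734.
So ω_n = √0.07734 = 0.278 rad/s and ζ = 0.1987/(2·0.278) = 0.357.
Overshoot: exp(−π·0.357/√(1−0.357²)) = 0.301, i.e. 30.1%.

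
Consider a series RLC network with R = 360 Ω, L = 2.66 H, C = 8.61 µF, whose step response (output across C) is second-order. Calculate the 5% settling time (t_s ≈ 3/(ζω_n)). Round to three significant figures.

t_s ≈ 0.0443 s

For a series RLC circuit (capacitor voltage as output), ω_n = 1/√(LC) = 1/√(2.66 H · 8.61 µF) = 209 rad/s.
ζ = (R/2)·√(C/L) = (360/2)·√(8.61 µF/2.66 H) = 0.324.
t_s ≈ 3/(ζω_n) = 0.0443 s.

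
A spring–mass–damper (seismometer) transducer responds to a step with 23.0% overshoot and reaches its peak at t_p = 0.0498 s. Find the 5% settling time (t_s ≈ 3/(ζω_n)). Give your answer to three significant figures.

t_s ≈ 0.102 s

The overshoot fixes ζ = −ln(OS)/√(π²+ln²(OS)) = 0.424.
t_p = π/ω_d ⇒ ω_d = 63.1 rad/s; then ω_n = ω_d/√(1−ζ²) = 69.6 rad/s.
t_s ≈ 3/(ζω_n) = 3/(0.424·69.6) = 0.102 s.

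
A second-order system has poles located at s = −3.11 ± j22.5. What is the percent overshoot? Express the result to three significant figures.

|pole| = ω_n = √(3.11² + 22.5²) = 22.7 rad/s; ζ = cos θ = σ/ω_n = 0.137.
%OS = 100·exp(−πζ/√(1−ζ²)) = 64.8%.

%OS ≈ 64.8%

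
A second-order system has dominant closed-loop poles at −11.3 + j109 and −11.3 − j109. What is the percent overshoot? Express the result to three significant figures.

|pole| = ω_n = √(11.3² + 109²) = 110 rad/s; ζ = cos θ = σ/ω_n = 0.103.
%OS = 100·exp(−πζ/√(1−ζ²)) = 72.2%.

%OS ≈ 72.2%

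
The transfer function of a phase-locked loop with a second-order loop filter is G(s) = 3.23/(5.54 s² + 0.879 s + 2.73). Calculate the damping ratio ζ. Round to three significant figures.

Dividing through by 5.54: denominator becomes s² + 0.1587 s + 0.4928.
So ω_n = √0.4928 = 0.702 rad/s and ζ = 0.1587/(2·0.702) = 0.113.

ζ ≈ 0.113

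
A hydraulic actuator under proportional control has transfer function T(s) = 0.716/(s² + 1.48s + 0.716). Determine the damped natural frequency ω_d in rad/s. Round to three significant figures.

ω_d ≈ 0.410 rad/s

Matching coefficients with s² + 2ζω_n s + ω_n² gives ω_n² = 0.716 ⇒ ω_n = 0.846 rad/s, and ζ = 1.48/(2ω_n) = 0.875.
ω_d = 0.846·√(1 − 0.875²) = 0.410 rad/s.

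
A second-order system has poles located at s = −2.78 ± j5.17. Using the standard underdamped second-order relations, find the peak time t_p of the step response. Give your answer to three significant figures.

t_p = π/ω_d with ω_d = 5.17 (the imaginary part), so t_p = 0.608 s.

t_p ≈ 0.608 s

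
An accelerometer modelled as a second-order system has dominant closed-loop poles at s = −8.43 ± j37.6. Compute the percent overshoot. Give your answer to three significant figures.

With σ = 8.43, ω_d = 37.6: ω_n = √(σ²+ω_d²) = 38.5 rad/s, ζ = σ/ω_n = 0.219.
Overshoot: exp(−π·0.219/√(1−0.219²)) = 0.494, i.e. 49.4%.

%OS ≈ 49.4%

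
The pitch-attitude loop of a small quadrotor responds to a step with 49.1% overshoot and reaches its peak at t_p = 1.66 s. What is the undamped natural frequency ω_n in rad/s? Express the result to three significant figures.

ω_n ≈ 1.94 rad/s

From the overshoot, ζ = −ln(OS)/√(π²+ln²(OS)) = 0.221.
From t_p = π/ω_d, ω_d = π/1.66 = 1.89 rad/s, so ω_n = ω_d/√(1−ζ²) = 1.94 rad/s.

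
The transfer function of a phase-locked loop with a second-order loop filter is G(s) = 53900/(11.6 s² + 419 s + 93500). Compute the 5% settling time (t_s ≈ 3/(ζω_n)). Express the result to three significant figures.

Dividing through by 11.6: denominator becomes s² + 36.12 s + 8060.
So ω_n = √8060 = 89.8 rad/s and ζ = 36.12/(2·89.8) = 0.201.
t_s ≈ 3/(ζω_n) = 0.166 s.

t_s ≈ 0.166 s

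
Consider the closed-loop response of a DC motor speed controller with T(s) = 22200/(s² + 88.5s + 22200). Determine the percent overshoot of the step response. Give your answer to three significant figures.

%OS ≈ 37.6%

Matching coefficients with s² + 2ζω_n s + ω_n² gives ω_n² = 22200 ⇒ ω_n = 149 rad/s, and ζ = 88.5/(2ω_n) = 0.297.
Overshoot: exp(−π·0.297/√(1−0.297²)) = 0.376, i.e. 37.6%.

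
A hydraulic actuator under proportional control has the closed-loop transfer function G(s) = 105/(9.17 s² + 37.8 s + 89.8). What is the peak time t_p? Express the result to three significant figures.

t_p ≈ 1.33 s

Dividing through by 9.17: denominator becomes s² + 4.122 s + 9.793.
So ω_n = √9.793 = 3.13 rad/s and ζ = 4.122/(2·3.13) = 0.659.
ω_d = 3.13·√(1 − 0.659²) = 2.35 rad/s. t_p = π/ω_d = 1.33 s.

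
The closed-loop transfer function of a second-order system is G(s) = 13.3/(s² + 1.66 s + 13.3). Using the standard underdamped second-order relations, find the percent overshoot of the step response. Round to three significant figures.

ω_n = √13.3 = 3.65 rad/s; ζ = 1.66/(2·3.65) = 0.228.
Overshoot: exp(−π·0.228/√(1−0.228²)) = 0.480, i.e. 48.0%.

%OS ≈ 48.0%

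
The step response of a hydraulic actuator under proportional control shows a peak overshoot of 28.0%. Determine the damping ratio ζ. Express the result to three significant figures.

ζ ≈ 0.376

Inverting the overshoot relation: ζ = |ln 0.280|/√(π² + ln²0.280) = 0.376.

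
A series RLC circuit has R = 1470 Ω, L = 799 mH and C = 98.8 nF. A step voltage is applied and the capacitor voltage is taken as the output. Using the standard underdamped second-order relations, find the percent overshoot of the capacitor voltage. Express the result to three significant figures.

For a series RLC circuit (capacitor voltage as output), ω_n = 1/√(LC) = 1/√(799 mH · 98.8 nF) = 3560 rad/s.
ζ = (R/2)·√(C/L) = (1470/2)·√(98.8 nF/799 mH) = 0.258.
%OS = 100·exp(−πζ/√(1−ζ²)) = 43.1%.

%OS ≈ 43.1%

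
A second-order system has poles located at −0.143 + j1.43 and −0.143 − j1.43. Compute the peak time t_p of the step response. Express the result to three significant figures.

t_p = π/ω_d with ω_d = 1.43 (the imaginary part), so t_p = 2.20 s.

t_p ≈ 2.20 s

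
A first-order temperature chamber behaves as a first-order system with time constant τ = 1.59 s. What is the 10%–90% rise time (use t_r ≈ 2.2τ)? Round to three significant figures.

t_r ≈ 2.2τ = 3.50 s.

t_r ≈ 3.50 s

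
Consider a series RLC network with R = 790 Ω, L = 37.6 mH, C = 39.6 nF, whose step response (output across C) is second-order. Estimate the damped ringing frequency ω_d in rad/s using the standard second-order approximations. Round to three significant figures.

For a series RLC circuit (capacitor voltage as output), ω_n = 1/√(LC) = 1/√(37.6 mH · 39.6 nF) = 25900 rad/s.
ζ = (R/2)·√(C/L) = (790/2)·√(39.6 nF/37.6 mH) = 0.405.
The damped frequency ω_d = ω_n√(1−ζ²) = 23700 rad/s.

ω_d ≈ 23700 rad/s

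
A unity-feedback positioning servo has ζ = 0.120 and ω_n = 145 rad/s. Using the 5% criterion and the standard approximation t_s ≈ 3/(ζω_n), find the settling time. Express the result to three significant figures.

t_s ≈ 3/(ζω_n) = 3/(0.120 × 145) = 0.172 s.

t_s ≈ 0.172 s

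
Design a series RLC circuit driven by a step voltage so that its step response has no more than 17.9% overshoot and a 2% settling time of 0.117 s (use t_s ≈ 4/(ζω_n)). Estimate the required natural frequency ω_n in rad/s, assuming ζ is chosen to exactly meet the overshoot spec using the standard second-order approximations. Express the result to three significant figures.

ω_n ≈ 71.2 rad/s

Inverting the overshoot relation: ζ = |ln 0.179|/√(π² + ln²0.179) = 0.480.
From t_s ≈ 4/(ζω_n): ω_n = 4/(ζ·t_s) = 4/(0.480·0.117) = 71.2 rad/s.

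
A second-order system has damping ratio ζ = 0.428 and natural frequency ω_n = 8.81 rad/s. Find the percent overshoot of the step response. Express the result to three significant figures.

For an underdamped second-order system, %OS = 100·exp(−πζ/√(1−ζ²)).
πζ/√(1−ζ²) = π·0.428/√(1−0.183) = 1.488, so %OS = 100·e^(−1.488) = 22.6%.

%OS ≈ 22.6%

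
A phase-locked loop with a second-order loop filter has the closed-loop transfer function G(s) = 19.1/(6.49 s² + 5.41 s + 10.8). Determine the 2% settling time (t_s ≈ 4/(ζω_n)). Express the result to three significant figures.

Dividing through by 6.49: denominator becomes s² + 0.8336 s + 1.664.
So ω_n = √1.664 = 1.29 rad/s and ζ = 0.8336/(2·1.29) = 0.323.
t_s ≈ 4/(ζω_n) = 9.60 s.

t_s ≈ 9.60 s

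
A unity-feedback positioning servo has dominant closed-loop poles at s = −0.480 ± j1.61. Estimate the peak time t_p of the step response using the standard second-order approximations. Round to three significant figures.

t_p = π/ω_d with ω_d = 1.61 (the imaginary part), so t_p = 1.95 s.

t_p ≈ 1.95 s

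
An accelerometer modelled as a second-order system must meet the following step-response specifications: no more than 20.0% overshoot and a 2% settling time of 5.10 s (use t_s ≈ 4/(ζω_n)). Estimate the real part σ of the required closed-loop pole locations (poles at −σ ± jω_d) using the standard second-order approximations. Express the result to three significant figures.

The settling-time spec alone fixes σ = ζω_n = 4/t_s = 4/5.10 = 0.784.
(Overshoot then fixes ζ = 0.456 and hence ω_d = σ·√(1−ζ²)/ζ = 1.53 rad/s.)

σ ≈ 0.784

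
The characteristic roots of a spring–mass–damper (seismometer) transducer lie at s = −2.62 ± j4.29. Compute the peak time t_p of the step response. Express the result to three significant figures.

t_p ≈ 0.732 s

t_p = π/ω_d with ω_d = 4.29 (the imaginary part), so t_p = 0.732 s.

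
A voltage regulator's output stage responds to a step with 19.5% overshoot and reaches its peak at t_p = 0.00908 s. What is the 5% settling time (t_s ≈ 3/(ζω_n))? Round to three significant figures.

From the overshoot, ζ = −ln(OS)/√(π²+ln²(OS)) = 0.462.
t_p = π/ω_d ⇒ ω_d = 346 rad/s; then ω_n = ω_d/√(1−ζ²) = 390 rad/s.
t_s ≈ 3/(ζω_n) = 3/(0.462·390) = 0.0167 s.

t_s ≈ 0.0167 s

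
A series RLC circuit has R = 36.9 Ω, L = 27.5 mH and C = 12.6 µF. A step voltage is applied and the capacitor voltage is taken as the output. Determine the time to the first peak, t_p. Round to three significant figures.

For a series RLC circuit (capacitor voltage as output), ω_n = 1/√(LC) = 1/√(27.5 mH · 12.6 µF) = 1700 rad/s.
ζ = (R/2)·√(C/L) = (36.9/2)·√(12.6 µF/27.5 mH) = 0.395.
ω_d = 1700·√(1 − 0.395²) = 1560 rad/s. t_p = π/ω_d = 0.00201 s.

t_p ≈ 0.00201 s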